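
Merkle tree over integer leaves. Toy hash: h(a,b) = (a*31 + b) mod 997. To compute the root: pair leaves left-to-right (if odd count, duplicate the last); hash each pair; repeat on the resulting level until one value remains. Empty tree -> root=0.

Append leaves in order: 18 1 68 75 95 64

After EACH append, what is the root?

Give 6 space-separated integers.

Answer: 18 559 562 569 264 269

Derivation:
After append 18 (leaves=[18]):
  L0: [18]
  root=18
After append 1 (leaves=[18, 1]):
  L0: [18, 1]
  L1: h(18,1)=(18*31+1)%997=559 -> [559]
  root=559
After append 68 (leaves=[18, 1, 68]):
  L0: [18, 1, 68]
  L1: h(18,1)=(18*31+1)%997=559 h(68,68)=(68*31+68)%997=182 -> [559, 182]
  L2: h(559,182)=(559*31+182)%997=562 -> [562]
  root=562
After append 75 (leaves=[18, 1, 68, 75]):
  L0: [18, 1, 68, 75]
  L1: h(18,1)=(18*31+1)%997=559 h(68,75)=(68*31+75)%997=189 -> [559, 189]
  L2: h(559,189)=(559*31+189)%997=569 -> [569]
  root=569
After append 95 (leaves=[18, 1, 68, 75, 95]):
  L0: [18, 1, 68, 75, 95]
  L1: h(18,1)=(18*31+1)%997=559 h(68,75)=(68*31+75)%997=189 h(95,95)=(95*31+95)%997=49 -> [559, 189, 49]
  L2: h(559,189)=(559*31+189)%997=569 h(49,49)=(49*31+49)%997=571 -> [569, 571]
  L3: h(569,571)=(569*31+571)%997=264 -> [264]
  root=264
After append 64 (leaves=[18, 1, 68, 75, 95, 64]):
  L0: [18, 1, 68, 75, 95, 64]
  L1: h(18,1)=(18*31+1)%997=559 h(68,75)=(68*31+75)%997=189 h(95,64)=(95*31+64)%997=18 -> [559, 189, 18]
  L2: h(559,189)=(559*31+189)%997=569 h(18,18)=(18*31+18)%997=576 -> [569, 576]
  L3: h(569,576)=(569*31+576)%997=269 -> [269]
  root=269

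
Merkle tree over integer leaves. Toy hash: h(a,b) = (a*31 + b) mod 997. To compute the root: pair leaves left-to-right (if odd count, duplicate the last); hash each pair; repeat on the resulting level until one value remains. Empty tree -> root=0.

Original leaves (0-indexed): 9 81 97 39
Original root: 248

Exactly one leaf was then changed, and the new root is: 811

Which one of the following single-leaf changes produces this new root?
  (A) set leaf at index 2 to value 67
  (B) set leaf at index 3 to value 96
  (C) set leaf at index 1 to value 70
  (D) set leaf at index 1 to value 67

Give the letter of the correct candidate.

Answer: D

Derivation:
Original leaves: [9, 81, 97, 39]
Target new root: 811
Try each candidate change and compute the resulting root:
Candidate A: set leaf[2] = 67 -> leaves = [9, 81, 67, 39]
  L0: [9, 81, 67, 39]
  L1: h(9,81)=(9*31+81)%997=360 h(67,39)=(67*31+39)%997=122 -> [360, 122]
  L2: h(360,122)=(360*31+122)%997=315 -> [315]
  root = 315 != target 811
Candidate B: set leaf[3] = 96 -> leaves = [9, 81, 97, 96]
  L0: [9, 81, 97, 96]
  L1: h(9,81)=(9*31+81)%997=360 h(97,96)=(97*31+96)%997=112 -> [360, 112]
  L2: h(360,112)=(360*31+112)%997=305 -> [305]
  root = 305 != target 811
Candidate C: set leaf[1] = 70 -> leaves = [9, 70, 97, 39]
  L0: [9, 70, 97, 39]
  L1: h(9,70)=(9*31+70)%997=349 h(97,39)=(97*31+39)%997=55 -> [349, 55]
  L2: h(349,55)=(349*31+55)%997=904 -> [904]
  root = 904 != target 811
Candidate D: set leaf[1] = 67 -> leaves = [9, 67, 97, 39]
  L0: [9, 67, 97, 39]
  L1: h(9,67)=(9*31+67)%997=346 h(97,39)=(97*31+39)%997=55 -> [346, 55]
  L2: h(346,55)=(346*31+55)%997=811 -> [811]
  root = 811 == target 811  ** MATCH **
Candidate D produces the target root.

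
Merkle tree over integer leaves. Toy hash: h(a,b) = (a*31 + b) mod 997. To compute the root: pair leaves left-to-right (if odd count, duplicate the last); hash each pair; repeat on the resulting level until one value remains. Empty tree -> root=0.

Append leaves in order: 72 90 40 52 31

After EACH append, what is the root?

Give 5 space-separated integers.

Answer: 72 328 481 493 168

Derivation:
After append 72 (leaves=[72]):
  L0: [72]
  root=72
After append 90 (leaves=[72, 90]):
  L0: [72, 90]
  L1: h(72,90)=(72*31+90)%997=328 -> [328]
  root=328
After append 40 (leaves=[72, 90, 40]):
  L0: [72, 90, 40]
  L1: h(72,90)=(72*31+90)%997=328 h(40,40)=(40*31+40)%997=283 -> [328, 283]
  L2: h(328,283)=(328*31+283)%997=481 -> [481]
  root=481
After append 52 (leaves=[72, 90, 40, 52]):
  L0: [72, 90, 40, 52]
  L1: h(72,90)=(72*31+90)%997=328 h(40,52)=(40*31+52)%997=295 -> [328, 295]
  L2: h(328,295)=(328*31+295)%997=493 -> [493]
  root=493
After append 31 (leaves=[72, 90, 40, 52, 31]):
  L0: [72, 90, 40, 52, 31]
  L1: h(72,90)=(72*31+90)%997=328 h(40,52)=(40*31+52)%997=295 h(31,31)=(31*31+31)%997=992 -> [328, 295, 992]
  L2: h(328,295)=(328*31+295)%997=493 h(992,992)=(992*31+992)%997=837 -> [493, 837]
  L3: h(493,837)=(493*31+837)%997=168 -> [168]
  root=168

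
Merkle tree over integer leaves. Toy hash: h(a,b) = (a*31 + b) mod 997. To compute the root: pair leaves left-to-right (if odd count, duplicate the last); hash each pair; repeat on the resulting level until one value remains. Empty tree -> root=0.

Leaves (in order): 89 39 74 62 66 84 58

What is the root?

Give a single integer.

Answer: 314

Derivation:
L0: [89, 39, 74, 62, 66, 84, 58]
L1: h(89,39)=(89*31+39)%997=804 h(74,62)=(74*31+62)%997=362 h(66,84)=(66*31+84)%997=136 h(58,58)=(58*31+58)%997=859 -> [804, 362, 136, 859]
L2: h(804,362)=(804*31+362)%997=361 h(136,859)=(136*31+859)%997=90 -> [361, 90]
L3: h(361,90)=(361*31+90)%997=314 -> [314]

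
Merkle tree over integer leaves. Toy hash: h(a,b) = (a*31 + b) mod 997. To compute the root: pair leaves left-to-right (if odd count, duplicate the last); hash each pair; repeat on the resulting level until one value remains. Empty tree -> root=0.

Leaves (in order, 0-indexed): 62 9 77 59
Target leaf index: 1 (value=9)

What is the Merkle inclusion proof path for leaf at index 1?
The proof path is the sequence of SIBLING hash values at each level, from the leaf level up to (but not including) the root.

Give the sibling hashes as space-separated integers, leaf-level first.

L0 (leaves): [62, 9, 77, 59], target index=1
L1: h(62,9)=(62*31+9)%997=934 [pair 0] h(77,59)=(77*31+59)%997=452 [pair 1] -> [934, 452]
  Sibling for proof at L0: 62
L2: h(934,452)=(934*31+452)%997=493 [pair 0] -> [493]
  Sibling for proof at L1: 452
Root: 493
Proof path (sibling hashes from leaf to root): [62, 452]

Answer: 62 452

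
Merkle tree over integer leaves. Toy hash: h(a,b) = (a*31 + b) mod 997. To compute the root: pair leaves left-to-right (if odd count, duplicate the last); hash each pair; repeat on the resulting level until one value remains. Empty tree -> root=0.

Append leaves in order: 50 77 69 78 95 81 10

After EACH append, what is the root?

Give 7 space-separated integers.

Answer: 50 630 801 810 756 308 593

Derivation:
After append 50 (leaves=[50]):
  L0: [50]
  root=50
After append 77 (leaves=[50, 77]):
  L0: [50, 77]
  L1: h(50,77)=(50*31+77)%997=630 -> [630]
  root=630
After append 69 (leaves=[50, 77, 69]):
  L0: [50, 77, 69]
  L1: h(50,77)=(50*31+77)%997=630 h(69,69)=(69*31+69)%997=214 -> [630, 214]
  L2: h(630,214)=(630*31+214)%997=801 -> [801]
  root=801
After append 78 (leaves=[50, 77, 69, 78]):
  L0: [50, 77, 69, 78]
  L1: h(50,77)=(50*31+77)%997=630 h(69,78)=(69*31+78)%997=223 -> [630, 223]
  L2: h(630,223)=(630*31+223)%997=810 -> [810]
  root=810
After append 95 (leaves=[50, 77, 69, 78, 95]):
  L0: [50, 77, 69, 78, 95]
  L1: h(50,77)=(50*31+77)%997=630 h(69,78)=(69*31+78)%997=223 h(95,95)=(95*31+95)%997=49 -> [630, 223, 49]
  L2: h(630,223)=(630*31+223)%997=810 h(49,49)=(49*31+49)%997=571 -> [810, 571]
  L3: h(810,571)=(810*31+571)%997=756 -> [756]
  root=756
After append 81 (leaves=[50, 77, 69, 78, 95, 81]):
  L0: [50, 77, 69, 78, 95, 81]
  L1: h(50,77)=(50*31+77)%997=630 h(69,78)=(69*31+78)%997=223 h(95,81)=(95*31+81)%997=35 -> [630, 223, 35]
  L2: h(630,223)=(630*31+223)%997=810 h(35,35)=(35*31+35)%997=123 -> [810, 123]
  L3: h(810,123)=(810*31+123)%997=308 -> [308]
  root=308
After append 10 (leaves=[50, 77, 69, 78, 95, 81, 10]):
  L0: [50, 77, 69, 78, 95, 81, 10]
  L1: h(50,77)=(50*31+77)%997=630 h(69,78)=(69*31+78)%997=223 h(95,81)=(95*31+81)%997=35 h(10,10)=(10*31+10)%997=320 -> [630, 223, 35, 320]
  L2: h(630,223)=(630*31+223)%997=810 h(35,320)=(35*31+320)%997=408 -> [810, 408]
  L3: h(810,408)=(810*31+408)%997=593 -> [593]
  root=593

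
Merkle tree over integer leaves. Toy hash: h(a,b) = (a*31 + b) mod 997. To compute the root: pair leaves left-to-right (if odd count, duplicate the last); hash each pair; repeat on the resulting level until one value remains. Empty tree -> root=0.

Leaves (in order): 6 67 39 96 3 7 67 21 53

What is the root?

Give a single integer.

L0: [6, 67, 39, 96, 3, 7, 67, 21, 53]
L1: h(6,67)=(6*31+67)%997=253 h(39,96)=(39*31+96)%997=308 h(3,7)=(3*31+7)%997=100 h(67,21)=(67*31+21)%997=104 h(53,53)=(53*31+53)%997=699 -> [253, 308, 100, 104, 699]
L2: h(253,308)=(253*31+308)%997=175 h(100,104)=(100*31+104)%997=213 h(699,699)=(699*31+699)%997=434 -> [175, 213, 434]
L3: h(175,213)=(175*31+213)%997=653 h(434,434)=(434*31+434)%997=927 -> [653, 927]
L4: h(653,927)=(653*31+927)%997=233 -> [233]

Answer: 233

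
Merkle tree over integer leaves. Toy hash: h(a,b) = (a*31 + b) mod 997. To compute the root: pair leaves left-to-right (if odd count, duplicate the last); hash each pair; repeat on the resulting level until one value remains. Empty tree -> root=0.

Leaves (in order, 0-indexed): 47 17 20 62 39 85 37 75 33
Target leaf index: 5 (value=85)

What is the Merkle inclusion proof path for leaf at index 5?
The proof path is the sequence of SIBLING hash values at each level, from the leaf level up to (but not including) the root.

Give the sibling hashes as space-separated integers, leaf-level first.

Answer: 39 225 514 596

Derivation:
L0 (leaves): [47, 17, 20, 62, 39, 85, 37, 75, 33], target index=5
L1: h(47,17)=(47*31+17)%997=477 [pair 0] h(20,62)=(20*31+62)%997=682 [pair 1] h(39,85)=(39*31+85)%997=297 [pair 2] h(37,75)=(37*31+75)%997=225 [pair 3] h(33,33)=(33*31+33)%997=59 [pair 4] -> [477, 682, 297, 225, 59]
  Sibling for proof at L0: 39
L2: h(477,682)=(477*31+682)%997=514 [pair 0] h(297,225)=(297*31+225)%997=459 [pair 1] h(59,59)=(59*31+59)%997=891 [pair 2] -> [514, 459, 891]
  Sibling for proof at L1: 225
L3: h(514,459)=(514*31+459)%997=441 [pair 0] h(891,891)=(891*31+891)%997=596 [pair 1] -> [441, 596]
  Sibling for proof at L2: 514
L4: h(441,596)=(441*31+596)%997=309 [pair 0] -> [309]
  Sibling for proof at L3: 596
Root: 309
Proof path (sibling hashes from leaf to root): [39, 225, 514, 596]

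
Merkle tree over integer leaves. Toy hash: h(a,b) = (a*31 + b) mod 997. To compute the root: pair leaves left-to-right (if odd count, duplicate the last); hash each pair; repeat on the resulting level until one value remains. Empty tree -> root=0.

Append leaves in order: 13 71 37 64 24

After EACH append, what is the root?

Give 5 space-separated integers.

Answer: 13 474 923 950 188

Derivation:
After append 13 (leaves=[13]):
  L0: [13]
  root=13
After append 71 (leaves=[13, 71]):
  L0: [13, 71]
  L1: h(13,71)=(13*31+71)%997=474 -> [474]
  root=474
After append 37 (leaves=[13, 71, 37]):
  L0: [13, 71, 37]
  L1: h(13,71)=(13*31+71)%997=474 h(37,37)=(37*31+37)%997=187 -> [474, 187]
  L2: h(474,187)=(474*31+187)%997=923 -> [923]
  root=923
After append 64 (leaves=[13, 71, 37, 64]):
  L0: [13, 71, 37, 64]
  L1: h(13,71)=(13*31+71)%997=474 h(37,64)=(37*31+64)%997=214 -> [474, 214]
  L2: h(474,214)=(474*31+214)%997=950 -> [950]
  root=950
After append 24 (leaves=[13, 71, 37, 64, 24]):
  L0: [13, 71, 37, 64, 24]
  L1: h(13,71)=(13*31+71)%997=474 h(37,64)=(37*31+64)%997=214 h(24,24)=(24*31+24)%997=768 -> [474, 214, 768]
  L2: h(474,214)=(474*31+214)%997=950 h(768,768)=(768*31+768)%997=648 -> [950, 648]
  L3: h(950,648)=(950*31+648)%997=188 -> [188]
  root=188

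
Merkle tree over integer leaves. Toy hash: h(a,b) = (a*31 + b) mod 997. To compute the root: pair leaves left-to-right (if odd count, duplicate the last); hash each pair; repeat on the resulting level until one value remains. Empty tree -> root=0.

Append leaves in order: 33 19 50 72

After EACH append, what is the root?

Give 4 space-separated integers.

Answer: 33 45 4 26

Derivation:
After append 33 (leaves=[33]):
  L0: [33]
  root=33
After append 19 (leaves=[33, 19]):
  L0: [33, 19]
  L1: h(33,19)=(33*31+19)%997=45 -> [45]
  root=45
After append 50 (leaves=[33, 19, 50]):
  L0: [33, 19, 50]
  L1: h(33,19)=(33*31+19)%997=45 h(50,50)=(50*31+50)%997=603 -> [45, 603]
  L2: h(45,603)=(45*31+603)%997=4 -> [4]
  root=4
After append 72 (leaves=[33, 19, 50, 72]):
  L0: [33, 19, 50, 72]
  L1: h(33,19)=(33*31+19)%997=45 h(50,72)=(50*31+72)%997=625 -> [45, 625]
  L2: h(45,625)=(45*31+625)%997=26 -> [26]
  root=26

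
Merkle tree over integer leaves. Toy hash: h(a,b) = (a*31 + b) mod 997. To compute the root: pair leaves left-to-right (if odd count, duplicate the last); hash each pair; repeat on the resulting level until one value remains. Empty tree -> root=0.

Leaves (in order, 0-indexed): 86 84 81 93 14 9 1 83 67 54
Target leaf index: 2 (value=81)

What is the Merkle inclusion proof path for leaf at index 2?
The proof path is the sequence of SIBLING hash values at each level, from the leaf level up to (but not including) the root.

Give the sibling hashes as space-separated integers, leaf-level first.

L0 (leaves): [86, 84, 81, 93, 14, 9, 1, 83, 67, 54], target index=2
L1: h(86,84)=(86*31+84)%997=756 [pair 0] h(81,93)=(81*31+93)%997=610 [pair 1] h(14,9)=(14*31+9)%997=443 [pair 2] h(1,83)=(1*31+83)%997=114 [pair 3] h(67,54)=(67*31+54)%997=137 [pair 4] -> [756, 610, 443, 114, 137]
  Sibling for proof at L0: 93
L2: h(756,610)=(756*31+610)%997=118 [pair 0] h(443,114)=(443*31+114)%997=886 [pair 1] h(137,137)=(137*31+137)%997=396 [pair 2] -> [118, 886, 396]
  Sibling for proof at L1: 756
L3: h(118,886)=(118*31+886)%997=556 [pair 0] h(396,396)=(396*31+396)%997=708 [pair 1] -> [556, 708]
  Sibling for proof at L2: 886
L4: h(556,708)=(556*31+708)%997=995 [pair 0] -> [995]
  Sibling for proof at L3: 708
Root: 995
Proof path (sibling hashes from leaf to root): [93, 756, 886, 708]

Answer: 93 756 886 708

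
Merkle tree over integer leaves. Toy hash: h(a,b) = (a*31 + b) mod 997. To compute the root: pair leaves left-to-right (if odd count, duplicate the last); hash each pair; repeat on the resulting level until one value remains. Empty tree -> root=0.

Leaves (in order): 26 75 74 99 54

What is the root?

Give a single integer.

L0: [26, 75, 74, 99, 54]
L1: h(26,75)=(26*31+75)%997=881 h(74,99)=(74*31+99)%997=399 h(54,54)=(54*31+54)%997=731 -> [881, 399, 731]
L2: h(881,399)=(881*31+399)%997=791 h(731,731)=(731*31+731)%997=461 -> [791, 461]
L3: h(791,461)=(791*31+461)%997=57 -> [57]

Answer: 57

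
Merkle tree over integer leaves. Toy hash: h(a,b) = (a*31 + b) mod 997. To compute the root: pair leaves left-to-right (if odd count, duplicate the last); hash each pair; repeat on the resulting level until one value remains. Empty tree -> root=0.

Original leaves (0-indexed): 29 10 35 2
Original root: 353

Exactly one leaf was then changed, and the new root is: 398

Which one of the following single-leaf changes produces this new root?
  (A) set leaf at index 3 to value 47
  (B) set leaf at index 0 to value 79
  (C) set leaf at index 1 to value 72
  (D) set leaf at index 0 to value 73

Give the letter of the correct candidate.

Original leaves: [29, 10, 35, 2]
Target new root: 398
Try each candidate change and compute the resulting root:
Candidate A: set leaf[3] = 47 -> leaves = [29, 10, 35, 47]
  L0: [29, 10, 35, 47]
  L1: h(29,10)=(29*31+10)%997=909 h(35,47)=(35*31+47)%997=135 -> [909, 135]
  L2: h(909,135)=(909*31+135)%997=398 -> [398]
  root = 398 == target 398  ** MATCH **
Candidate B: set leaf[0] = 79 -> leaves = [79, 10, 35, 2]
  L0: [79, 10, 35, 2]
  L1: h(79,10)=(79*31+10)%997=465 h(35,2)=(35*31+2)%997=90 -> [465, 90]
  L2: h(465,90)=(465*31+90)%997=547 -> [547]
  root = 547 != target 398
Candidate C: set leaf[1] = 72 -> leaves = [29, 72, 35, 2]
  L0: [29, 72, 35, 2]
  L1: h(29,72)=(29*31+72)%997=971 h(35,2)=(35*31+2)%997=90 -> [971, 90]
  L2: h(971,90)=(971*31+90)%997=281 -> [281]
  root = 281 != target 398
Candidate D: set leaf[0] = 73 -> leaves = [73, 10, 35, 2]
  L0: [73, 10, 35, 2]
  L1: h(73,10)=(73*31+10)%997=279 h(35,2)=(35*31+2)%997=90 -> [279, 90]
  L2: h(279,90)=(279*31+90)%997=763 -> [763]
  root = 763 != target 398
Candidate A produces the target root.

Answer: A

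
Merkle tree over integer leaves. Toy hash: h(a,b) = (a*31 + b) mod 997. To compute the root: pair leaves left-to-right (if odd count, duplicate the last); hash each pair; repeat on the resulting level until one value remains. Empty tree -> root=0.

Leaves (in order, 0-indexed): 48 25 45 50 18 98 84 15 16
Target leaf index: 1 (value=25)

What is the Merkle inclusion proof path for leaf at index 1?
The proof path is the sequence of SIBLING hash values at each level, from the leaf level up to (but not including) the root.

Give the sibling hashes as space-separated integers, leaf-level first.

Answer: 48 448 24 863

Derivation:
L0 (leaves): [48, 25, 45, 50, 18, 98, 84, 15, 16], target index=1
L1: h(48,25)=(48*31+25)%997=516 [pair 0] h(45,50)=(45*31+50)%997=448 [pair 1] h(18,98)=(18*31+98)%997=656 [pair 2] h(84,15)=(84*31+15)%997=625 [pair 3] h(16,16)=(16*31+16)%997=512 [pair 4] -> [516, 448, 656, 625, 512]
  Sibling for proof at L0: 48
L2: h(516,448)=(516*31+448)%997=492 [pair 0] h(656,625)=(656*31+625)%997=24 [pair 1] h(512,512)=(512*31+512)%997=432 [pair 2] -> [492, 24, 432]
  Sibling for proof at L1: 448
L3: h(492,24)=(492*31+24)%997=321 [pair 0] h(432,432)=(432*31+432)%997=863 [pair 1] -> [321, 863]
  Sibling for proof at L2: 24
L4: h(321,863)=(321*31+863)%997=844 [pair 0] -> [844]
  Sibling for proof at L3: 863
Root: 844
Proof path (sibling hashes from leaf to root): [48, 448, 24, 863]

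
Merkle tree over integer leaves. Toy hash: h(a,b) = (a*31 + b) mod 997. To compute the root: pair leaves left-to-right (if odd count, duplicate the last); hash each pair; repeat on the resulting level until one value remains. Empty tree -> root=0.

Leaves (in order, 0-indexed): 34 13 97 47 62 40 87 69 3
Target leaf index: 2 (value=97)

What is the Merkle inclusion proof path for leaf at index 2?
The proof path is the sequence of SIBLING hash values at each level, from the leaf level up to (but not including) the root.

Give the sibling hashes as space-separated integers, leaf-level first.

L0 (leaves): [34, 13, 97, 47, 62, 40, 87, 69, 3], target index=2
L1: h(34,13)=(34*31+13)%997=70 [pair 0] h(97,47)=(97*31+47)%997=63 [pair 1] h(62,40)=(62*31+40)%997=965 [pair 2] h(87,69)=(87*31+69)%997=772 [pair 3] h(3,3)=(3*31+3)%997=96 [pair 4] -> [70, 63, 965, 772, 96]
  Sibling for proof at L0: 47
L2: h(70,63)=(70*31+63)%997=239 [pair 0] h(965,772)=(965*31+772)%997=777 [pair 1] h(96,96)=(96*31+96)%997=81 [pair 2] -> [239, 777, 81]
  Sibling for proof at L1: 70
L3: h(239,777)=(239*31+777)%997=210 [pair 0] h(81,81)=(81*31+81)%997=598 [pair 1] -> [210, 598]
  Sibling for proof at L2: 777
L4: h(210,598)=(210*31+598)%997=129 [pair 0] -> [129]
  Sibling for proof at L3: 598
Root: 129
Proof path (sibling hashes from leaf to root): [47, 70, 777, 598]

Answer: 47 70 777 598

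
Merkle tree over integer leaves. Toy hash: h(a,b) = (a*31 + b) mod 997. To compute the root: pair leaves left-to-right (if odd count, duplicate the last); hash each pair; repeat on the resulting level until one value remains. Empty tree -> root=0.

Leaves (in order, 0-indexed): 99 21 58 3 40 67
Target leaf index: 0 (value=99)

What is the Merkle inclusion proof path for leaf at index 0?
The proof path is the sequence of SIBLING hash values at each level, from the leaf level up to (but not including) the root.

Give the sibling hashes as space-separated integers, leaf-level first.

L0 (leaves): [99, 21, 58, 3, 40, 67], target index=0
L1: h(99,21)=(99*31+21)%997=99 [pair 0] h(58,3)=(58*31+3)%997=804 [pair 1] h(40,67)=(40*31+67)%997=310 [pair 2] -> [99, 804, 310]
  Sibling for proof at L0: 21
L2: h(99,804)=(99*31+804)%997=882 [pair 0] h(310,310)=(310*31+310)%997=947 [pair 1] -> [882, 947]
  Sibling for proof at L1: 804
L3: h(882,947)=(882*31+947)%997=373 [pair 0] -> [373]
  Sibling for proof at L2: 947
Root: 373
Proof path (sibling hashes from leaf to root): [21, 804, 947]

Answer: 21 804 947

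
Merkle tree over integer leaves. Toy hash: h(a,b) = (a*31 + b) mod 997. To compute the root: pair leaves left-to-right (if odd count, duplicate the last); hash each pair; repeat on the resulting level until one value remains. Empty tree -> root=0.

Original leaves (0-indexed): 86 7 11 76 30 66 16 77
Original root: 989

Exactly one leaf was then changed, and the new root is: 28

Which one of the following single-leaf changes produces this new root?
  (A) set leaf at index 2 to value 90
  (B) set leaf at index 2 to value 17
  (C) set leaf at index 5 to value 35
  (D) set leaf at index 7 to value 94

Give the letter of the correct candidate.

Original leaves: [86, 7, 11, 76, 30, 66, 16, 77]
Target new root: 28
Try each candidate change and compute the resulting root:
Candidate A: set leaf[2] = 90 -> leaves = [86, 7, 90, 76, 30, 66, 16, 77]
  L0: [86, 7, 90, 76, 30, 66, 16, 77]
  L1: h(86,7)=(86*31+7)%997=679 h(90,76)=(90*31+76)%997=872 h(30,66)=(30*31+66)%997=996 h(16,77)=(16*31+77)%997=573 -> [679, 872, 996, 573]
  L2: h(679,872)=(679*31+872)%997=984 h(996,573)=(996*31+573)%997=542 -> [984, 542]
  L3: h(984,542)=(984*31+542)%997=139 -> [139]
  root = 139 != target 28
Candidate B: set leaf[2] = 17 -> leaves = [86, 7, 17, 76, 30, 66, 16, 77]
  L0: [86, 7, 17, 76, 30, 66, 16, 77]
  L1: h(86,7)=(86*31+7)%997=679 h(17,76)=(17*31+76)%997=603 h(30,66)=(30*31+66)%997=996 h(16,77)=(16*31+77)%997=573 -> [679, 603, 996, 573]
  L2: h(679,603)=(679*31+603)%997=715 h(996,573)=(996*31+573)%997=542 -> [715, 542]
  L3: h(715,542)=(715*31+542)%997=773 -> [773]
  root = 773 != target 28
Candidate C: set leaf[5] = 35 -> leaves = [86, 7, 11, 76, 30, 35, 16, 77]
  L0: [86, 7, 11, 76, 30, 35, 16, 77]
  L1: h(86,7)=(86*31+7)%997=679 h(11,76)=(11*31+76)%997=417 h(30,35)=(30*31+35)%997=965 h(16,77)=(16*31+77)%997=573 -> [679, 417, 965, 573]
  L2: h(679,417)=(679*31+417)%997=529 h(965,573)=(965*31+573)%997=578 -> [529, 578]
  L3: h(529,578)=(529*31+578)%997=28 -> [28]
  root = 28 == target 28  ** MATCH **
Candidate D: set leaf[7] = 94 -> leaves = [86, 7, 11, 76, 30, 66, 16, 94]
  L0: [86, 7, 11, 76, 30, 66, 16, 94]
  L1: h(86,7)=(86*31+7)%997=679 h(11,76)=(11*31+76)%997=417 h(30,66)=(30*31+66)%997=996 h(16,94)=(16*31+94)%997=590 -> [679, 417, 996, 590]
  L2: h(679,417)=(679*31+417)%997=529 h(996,590)=(996*31+590)%997=559 -> [529, 559]
  L3: h(529,559)=(529*31+559)%997=9 -> [9]
  root = 9 != target 28
Candidate C produces the target root.

Answer: C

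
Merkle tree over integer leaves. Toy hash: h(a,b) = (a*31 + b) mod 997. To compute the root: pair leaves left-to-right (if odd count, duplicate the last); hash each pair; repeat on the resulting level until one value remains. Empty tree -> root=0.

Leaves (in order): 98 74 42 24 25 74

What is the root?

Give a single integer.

L0: [98, 74, 42, 24, 25, 74]
L1: h(98,74)=(98*31+74)%997=121 h(42,24)=(42*31+24)%997=329 h(25,74)=(25*31+74)%997=849 -> [121, 329, 849]
L2: h(121,329)=(121*31+329)%997=92 h(849,849)=(849*31+849)%997=249 -> [92, 249]
L3: h(92,249)=(92*31+249)%997=110 -> [110]

Answer: 110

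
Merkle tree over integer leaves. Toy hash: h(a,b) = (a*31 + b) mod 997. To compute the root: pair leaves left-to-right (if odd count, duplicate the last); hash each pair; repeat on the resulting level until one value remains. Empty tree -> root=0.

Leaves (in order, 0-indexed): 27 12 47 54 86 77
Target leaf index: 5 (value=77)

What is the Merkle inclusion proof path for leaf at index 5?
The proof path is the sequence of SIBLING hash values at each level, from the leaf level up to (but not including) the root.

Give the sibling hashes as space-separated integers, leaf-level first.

Answer: 86 749 911

Derivation:
L0 (leaves): [27, 12, 47, 54, 86, 77], target index=5
L1: h(27,12)=(27*31+12)%997=849 [pair 0] h(47,54)=(47*31+54)%997=514 [pair 1] h(86,77)=(86*31+77)%997=749 [pair 2] -> [849, 514, 749]
  Sibling for proof at L0: 86
L2: h(849,514)=(849*31+514)%997=911 [pair 0] h(749,749)=(749*31+749)%997=40 [pair 1] -> [911, 40]
  Sibling for proof at L1: 749
L3: h(911,40)=(911*31+40)%997=365 [pair 0] -> [365]
  Sibling for proof at L2: 911
Root: 365
Proof path (sibling hashes from leaf to root): [86, 749, 911]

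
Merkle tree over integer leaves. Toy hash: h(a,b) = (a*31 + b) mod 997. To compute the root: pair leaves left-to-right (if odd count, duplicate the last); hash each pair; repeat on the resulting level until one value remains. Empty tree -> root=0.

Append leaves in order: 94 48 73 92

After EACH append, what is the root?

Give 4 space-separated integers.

Answer: 94 968 440 459

Derivation:
After append 94 (leaves=[94]):
  L0: [94]
  root=94
After append 48 (leaves=[94, 48]):
  L0: [94, 48]
  L1: h(94,48)=(94*31+48)%997=968 -> [968]
  root=968
After append 73 (leaves=[94, 48, 73]):
  L0: [94, 48, 73]
  L1: h(94,48)=(94*31+48)%997=968 h(73,73)=(73*31+73)%997=342 -> [968, 342]
  L2: h(968,342)=(968*31+342)%997=440 -> [440]
  root=440
After append 92 (leaves=[94, 48, 73, 92]):
  L0: [94, 48, 73, 92]
  L1: h(94,48)=(94*31+48)%997=968 h(73,92)=(73*31+92)%997=361 -> [968, 361]
  L2: h(968,361)=(968*31+361)%997=459 -> [459]
  root=459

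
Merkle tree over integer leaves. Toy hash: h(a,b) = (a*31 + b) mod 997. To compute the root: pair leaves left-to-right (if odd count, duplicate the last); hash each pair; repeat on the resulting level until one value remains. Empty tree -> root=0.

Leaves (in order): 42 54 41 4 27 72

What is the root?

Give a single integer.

Answer: 854

Derivation:
L0: [42, 54, 41, 4, 27, 72]
L1: h(42,54)=(42*31+54)%997=359 h(41,4)=(41*31+4)%997=278 h(27,72)=(27*31+72)%997=909 -> [359, 278, 909]
L2: h(359,278)=(359*31+278)%997=440 h(909,909)=(909*31+909)%997=175 -> [440, 175]
L3: h(440,175)=(440*31+175)%997=854 -> [854]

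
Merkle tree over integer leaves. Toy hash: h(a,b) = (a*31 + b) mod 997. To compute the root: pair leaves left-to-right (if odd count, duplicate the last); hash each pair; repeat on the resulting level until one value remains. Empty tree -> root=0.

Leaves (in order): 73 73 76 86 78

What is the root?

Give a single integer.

L0: [73, 73, 76, 86, 78]
L1: h(73,73)=(73*31+73)%997=342 h(76,86)=(76*31+86)%997=448 h(78,78)=(78*31+78)%997=502 -> [342, 448, 502]
L2: h(342,448)=(342*31+448)%997=83 h(502,502)=(502*31+502)%997=112 -> [83, 112]
L3: h(83,112)=(83*31+112)%997=691 -> [691]

Answer: 691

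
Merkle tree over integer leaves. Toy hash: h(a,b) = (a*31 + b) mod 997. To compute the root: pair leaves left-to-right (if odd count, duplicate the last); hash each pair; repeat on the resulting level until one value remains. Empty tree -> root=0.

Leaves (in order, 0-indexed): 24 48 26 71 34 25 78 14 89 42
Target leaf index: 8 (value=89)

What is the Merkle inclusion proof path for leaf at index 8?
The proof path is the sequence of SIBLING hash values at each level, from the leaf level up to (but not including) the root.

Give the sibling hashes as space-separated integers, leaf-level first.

Answer: 42 807 899 658

Derivation:
L0 (leaves): [24, 48, 26, 71, 34, 25, 78, 14, 89, 42], target index=8
L1: h(24,48)=(24*31+48)%997=792 [pair 0] h(26,71)=(26*31+71)%997=877 [pair 1] h(34,25)=(34*31+25)%997=82 [pair 2] h(78,14)=(78*31+14)%997=438 [pair 3] h(89,42)=(89*31+42)%997=807 [pair 4] -> [792, 877, 82, 438, 807]
  Sibling for proof at L0: 42
L2: h(792,877)=(792*31+877)%997=504 [pair 0] h(82,438)=(82*31+438)%997=986 [pair 1] h(807,807)=(807*31+807)%997=899 [pair 2] -> [504, 986, 899]
  Sibling for proof at L1: 807
L3: h(504,986)=(504*31+986)%997=658 [pair 0] h(899,899)=(899*31+899)%997=852 [pair 1] -> [658, 852]
  Sibling for proof at L2: 899
L4: h(658,852)=(658*31+852)%997=313 [pair 0] -> [313]
  Sibling for proof at L3: 658
Root: 313
Proof path (sibling hashes from leaf to root): [42, 807, 899, 658]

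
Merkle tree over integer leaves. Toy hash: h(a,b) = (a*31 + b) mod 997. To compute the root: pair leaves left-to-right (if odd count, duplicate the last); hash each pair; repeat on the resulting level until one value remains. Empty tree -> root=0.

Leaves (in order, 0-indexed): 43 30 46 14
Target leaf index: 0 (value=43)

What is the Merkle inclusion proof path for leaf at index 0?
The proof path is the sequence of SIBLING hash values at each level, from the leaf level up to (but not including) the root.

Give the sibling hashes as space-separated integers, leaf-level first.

L0 (leaves): [43, 30, 46, 14], target index=0
L1: h(43,30)=(43*31+30)%997=366 [pair 0] h(46,14)=(46*31+14)%997=443 [pair 1] -> [366, 443]
  Sibling for proof at L0: 30
L2: h(366,443)=(366*31+443)%997=822 [pair 0] -> [822]
  Sibling for proof at L1: 443
Root: 822
Proof path (sibling hashes from leaf to root): [30, 443]

Answer: 30 443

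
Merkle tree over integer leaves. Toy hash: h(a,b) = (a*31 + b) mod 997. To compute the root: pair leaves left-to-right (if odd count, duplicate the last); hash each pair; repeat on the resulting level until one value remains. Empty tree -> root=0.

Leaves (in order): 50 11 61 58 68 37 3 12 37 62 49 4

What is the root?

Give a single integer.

L0: [50, 11, 61, 58, 68, 37, 3, 12, 37, 62, 49, 4]
L1: h(50,11)=(50*31+11)%997=564 h(61,58)=(61*31+58)%997=952 h(68,37)=(68*31+37)%997=151 h(3,12)=(3*31+12)%997=105 h(37,62)=(37*31+62)%997=212 h(49,4)=(49*31+4)%997=526 -> [564, 952, 151, 105, 212, 526]
L2: h(564,952)=(564*31+952)%997=490 h(151,105)=(151*31+105)%997=798 h(212,526)=(212*31+526)%997=119 -> [490, 798, 119]
L3: h(490,798)=(490*31+798)%997=36 h(119,119)=(119*31+119)%997=817 -> [36, 817]
L4: h(36,817)=(36*31+817)%997=936 -> [936]

Answer: 936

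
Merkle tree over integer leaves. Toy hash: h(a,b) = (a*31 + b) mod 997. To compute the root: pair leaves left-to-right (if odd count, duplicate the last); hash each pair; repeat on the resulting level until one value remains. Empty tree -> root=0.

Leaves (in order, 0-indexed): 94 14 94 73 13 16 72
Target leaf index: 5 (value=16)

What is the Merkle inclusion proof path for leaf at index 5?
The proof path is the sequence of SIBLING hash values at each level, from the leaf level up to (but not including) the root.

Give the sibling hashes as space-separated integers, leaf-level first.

L0 (leaves): [94, 14, 94, 73, 13, 16, 72], target index=5
L1: h(94,14)=(94*31+14)%997=934 [pair 0] h(94,73)=(94*31+73)%997=993 [pair 1] h(13,16)=(13*31+16)%997=419 [pair 2] h(72,72)=(72*31+72)%997=310 [pair 3] -> [934, 993, 419, 310]
  Sibling for proof at L0: 13
L2: h(934,993)=(934*31+993)%997=37 [pair 0] h(419,310)=(419*31+310)%997=338 [pair 1] -> [37, 338]
  Sibling for proof at L1: 310
L3: h(37,338)=(37*31+338)%997=488 [pair 0] -> [488]
  Sibling for proof at L2: 37
Root: 488
Proof path (sibling hashes from leaf to root): [13, 310, 37]

Answer: 13 310 37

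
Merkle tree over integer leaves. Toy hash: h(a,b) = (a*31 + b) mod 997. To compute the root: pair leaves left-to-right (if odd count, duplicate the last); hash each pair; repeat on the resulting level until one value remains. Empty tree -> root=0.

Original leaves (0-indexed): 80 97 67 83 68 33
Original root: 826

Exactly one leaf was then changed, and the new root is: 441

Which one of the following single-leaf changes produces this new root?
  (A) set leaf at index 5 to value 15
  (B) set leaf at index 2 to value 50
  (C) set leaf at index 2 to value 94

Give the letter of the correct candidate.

Original leaves: [80, 97, 67, 83, 68, 33]
Target new root: 441
Try each candidate change and compute the resulting root:
Candidate A: set leaf[5] = 15 -> leaves = [80, 97, 67, 83, 68, 15]
  L0: [80, 97, 67, 83, 68, 15]
  L1: h(80,97)=(80*31+97)%997=583 h(67,83)=(67*31+83)%997=166 h(68,15)=(68*31+15)%997=129 -> [583, 166, 129]
  L2: h(583,166)=(583*31+166)%997=293 h(129,129)=(129*31+129)%997=140 -> [293, 140]
  L3: h(293,140)=(293*31+140)%997=250 -> [250]
  root = 250 != target 441
Candidate B: set leaf[2] = 50 -> leaves = [80, 97, 50, 83, 68, 33]
  L0: [80, 97, 50, 83, 68, 33]
  L1: h(80,97)=(80*31+97)%997=583 h(50,83)=(50*31+83)%997=636 h(68,33)=(68*31+33)%997=147 -> [583, 636, 147]
  L2: h(583,636)=(583*31+636)%997=763 h(147,147)=(147*31+147)%997=716 -> [763, 716]
  L3: h(763,716)=(763*31+716)%997=441 -> [441]
  root = 441 == target 441  ** MATCH **
Candidate C: set leaf[2] = 94 -> leaves = [80, 97, 94, 83, 68, 33]
  L0: [80, 97, 94, 83, 68, 33]
  L1: h(80,97)=(80*31+97)%997=583 h(94,83)=(94*31+83)%997=6 h(68,33)=(68*31+33)%997=147 -> [583, 6, 147]
  L2: h(583,6)=(583*31+6)%997=133 h(147,147)=(147*31+147)%997=716 -> [133, 716]
  L3: h(133,716)=(133*31+716)%997=851 -> [851]
  root = 851 != target 441
Candidate B produces the target root.

Answer: B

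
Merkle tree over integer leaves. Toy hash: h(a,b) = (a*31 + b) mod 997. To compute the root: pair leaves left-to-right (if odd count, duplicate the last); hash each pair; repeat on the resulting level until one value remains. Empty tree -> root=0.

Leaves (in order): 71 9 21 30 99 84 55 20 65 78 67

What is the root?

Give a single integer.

L0: [71, 9, 21, 30, 99, 84, 55, 20, 65, 78, 67]
L1: h(71,9)=(71*31+9)%997=216 h(21,30)=(21*31+30)%997=681 h(99,84)=(99*31+84)%997=162 h(55,20)=(55*31+20)%997=728 h(65,78)=(65*31+78)%997=99 h(67,67)=(67*31+67)%997=150 -> [216, 681, 162, 728, 99, 150]
L2: h(216,681)=(216*31+681)%997=398 h(162,728)=(162*31+728)%997=765 h(99,150)=(99*31+150)%997=228 -> [398, 765, 228]
L3: h(398,765)=(398*31+765)%997=142 h(228,228)=(228*31+228)%997=317 -> [142, 317]
L4: h(142,317)=(142*31+317)%997=731 -> [731]

Answer: 731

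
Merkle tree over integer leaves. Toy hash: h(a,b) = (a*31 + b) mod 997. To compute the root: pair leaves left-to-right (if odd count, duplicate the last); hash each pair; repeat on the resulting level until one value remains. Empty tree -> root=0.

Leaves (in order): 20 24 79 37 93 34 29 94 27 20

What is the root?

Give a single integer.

L0: [20, 24, 79, 37, 93, 34, 29, 94, 27, 20]
L1: h(20,24)=(20*31+24)%997=644 h(79,37)=(79*31+37)%997=492 h(93,34)=(93*31+34)%997=923 h(29,94)=(29*31+94)%997=993 h(27,20)=(27*31+20)%997=857 -> [644, 492, 923, 993, 857]
L2: h(644,492)=(644*31+492)%997=516 h(923,993)=(923*31+993)%997=693 h(857,857)=(857*31+857)%997=505 -> [516, 693, 505]
L3: h(516,693)=(516*31+693)%997=737 h(505,505)=(505*31+505)%997=208 -> [737, 208]
L4: h(737,208)=(737*31+208)%997=124 -> [124]

Answer: 124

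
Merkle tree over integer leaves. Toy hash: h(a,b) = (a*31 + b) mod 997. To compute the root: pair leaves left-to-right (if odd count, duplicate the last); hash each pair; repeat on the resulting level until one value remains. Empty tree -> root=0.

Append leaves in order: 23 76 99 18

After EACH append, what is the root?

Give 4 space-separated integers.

After append 23 (leaves=[23]):
  L0: [23]
  root=23
After append 76 (leaves=[23, 76]):
  L0: [23, 76]
  L1: h(23,76)=(23*31+76)%997=789 -> [789]
  root=789
After append 99 (leaves=[23, 76, 99]):
  L0: [23, 76, 99]
  L1: h(23,76)=(23*31+76)%997=789 h(99,99)=(99*31+99)%997=177 -> [789, 177]
  L2: h(789,177)=(789*31+177)%997=708 -> [708]
  root=708
After append 18 (leaves=[23, 76, 99, 18]):
  L0: [23, 76, 99, 18]
  L1: h(23,76)=(23*31+76)%997=789 h(99,18)=(99*31+18)%997=96 -> [789, 96]
  L2: h(789,96)=(789*31+96)%997=627 -> [627]
  root=627

Answer: 23 789 708 627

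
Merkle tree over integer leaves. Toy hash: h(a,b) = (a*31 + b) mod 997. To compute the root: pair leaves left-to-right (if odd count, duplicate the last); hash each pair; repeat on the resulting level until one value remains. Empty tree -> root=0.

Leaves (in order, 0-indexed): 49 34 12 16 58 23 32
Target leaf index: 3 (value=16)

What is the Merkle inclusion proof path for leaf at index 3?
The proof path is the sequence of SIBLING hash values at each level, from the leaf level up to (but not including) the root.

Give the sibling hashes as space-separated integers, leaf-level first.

Answer: 12 556 646

Derivation:
L0 (leaves): [49, 34, 12, 16, 58, 23, 32], target index=3
L1: h(49,34)=(49*31+34)%997=556 [pair 0] h(12,16)=(12*31+16)%997=388 [pair 1] h(58,23)=(58*31+23)%997=824 [pair 2] h(32,32)=(32*31+32)%997=27 [pair 3] -> [556, 388, 824, 27]
  Sibling for proof at L0: 12
L2: h(556,388)=(556*31+388)%997=675 [pair 0] h(824,27)=(824*31+27)%997=646 [pair 1] -> [675, 646]
  Sibling for proof at L1: 556
L3: h(675,646)=(675*31+646)%997=634 [pair 0] -> [634]
  Sibling for proof at L2: 646
Root: 634
Proof path (sibling hashes from leaf to root): [12, 556, 646]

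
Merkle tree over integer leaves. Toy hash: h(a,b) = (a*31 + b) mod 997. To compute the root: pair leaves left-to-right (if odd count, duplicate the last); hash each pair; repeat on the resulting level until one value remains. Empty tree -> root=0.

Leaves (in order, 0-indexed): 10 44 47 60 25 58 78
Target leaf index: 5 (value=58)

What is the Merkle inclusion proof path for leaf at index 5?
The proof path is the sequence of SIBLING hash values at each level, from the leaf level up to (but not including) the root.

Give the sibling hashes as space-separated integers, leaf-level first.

Answer: 25 502 527

Derivation:
L0 (leaves): [10, 44, 47, 60, 25, 58, 78], target index=5
L1: h(10,44)=(10*31+44)%997=354 [pair 0] h(47,60)=(47*31+60)%997=520 [pair 1] h(25,58)=(25*31+58)%997=833 [pair 2] h(78,78)=(78*31+78)%997=502 [pair 3] -> [354, 520, 833, 502]
  Sibling for proof at L0: 25
L2: h(354,520)=(354*31+520)%997=527 [pair 0] h(833,502)=(833*31+502)%997=403 [pair 1] -> [527, 403]
  Sibling for proof at L1: 502
L3: h(527,403)=(527*31+403)%997=788 [pair 0] -> [788]
  Sibling for proof at L2: 527
Root: 788
Proof path (sibling hashes from leaf to root): [25, 502, 527]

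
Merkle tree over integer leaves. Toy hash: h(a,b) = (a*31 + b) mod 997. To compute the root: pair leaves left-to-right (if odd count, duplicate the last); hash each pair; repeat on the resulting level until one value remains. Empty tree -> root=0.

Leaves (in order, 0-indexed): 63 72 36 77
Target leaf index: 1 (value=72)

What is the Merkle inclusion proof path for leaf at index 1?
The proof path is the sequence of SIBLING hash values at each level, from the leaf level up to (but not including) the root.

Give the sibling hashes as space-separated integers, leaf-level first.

Answer: 63 196

Derivation:
L0 (leaves): [63, 72, 36, 77], target index=1
L1: h(63,72)=(63*31+72)%997=31 [pair 0] h(36,77)=(36*31+77)%997=196 [pair 1] -> [31, 196]
  Sibling for proof at L0: 63
L2: h(31,196)=(31*31+196)%997=160 [pair 0] -> [160]
  Sibling for proof at L1: 196
Root: 160
Proof path (sibling hashes from leaf to root): [63, 196]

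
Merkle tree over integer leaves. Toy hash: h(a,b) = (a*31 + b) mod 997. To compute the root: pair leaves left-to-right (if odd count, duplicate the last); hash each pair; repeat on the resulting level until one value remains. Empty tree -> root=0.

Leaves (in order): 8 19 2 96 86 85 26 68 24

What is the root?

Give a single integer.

L0: [8, 19, 2, 96, 86, 85, 26, 68, 24]
L1: h(8,19)=(8*31+19)%997=267 h(2,96)=(2*31+96)%997=158 h(86,85)=(86*31+85)%997=757 h(26,68)=(26*31+68)%997=874 h(24,24)=(24*31+24)%997=768 -> [267, 158, 757, 874, 768]
L2: h(267,158)=(267*31+158)%997=459 h(757,874)=(757*31+874)%997=413 h(768,768)=(768*31+768)%997=648 -> [459, 413, 648]
L3: h(459,413)=(459*31+413)%997=684 h(648,648)=(648*31+648)%997=796 -> [684, 796]
L4: h(684,796)=(684*31+796)%997=66 -> [66]

Answer: 66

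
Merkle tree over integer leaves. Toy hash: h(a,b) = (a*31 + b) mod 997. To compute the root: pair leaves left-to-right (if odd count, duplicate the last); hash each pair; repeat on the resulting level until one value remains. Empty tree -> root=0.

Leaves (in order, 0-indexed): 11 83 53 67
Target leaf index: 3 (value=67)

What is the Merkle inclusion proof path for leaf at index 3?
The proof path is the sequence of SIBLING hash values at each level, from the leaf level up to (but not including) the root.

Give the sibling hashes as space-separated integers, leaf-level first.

Answer: 53 424

Derivation:
L0 (leaves): [11, 83, 53, 67], target index=3
L1: h(11,83)=(11*31+83)%997=424 [pair 0] h(53,67)=(53*31+67)%997=713 [pair 1] -> [424, 713]
  Sibling for proof at L0: 53
L2: h(424,713)=(424*31+713)%997=896 [pair 0] -> [896]
  Sibling for proof at L1: 424
Root: 896
Proof path (sibling hashes from leaf to root): [53, 424]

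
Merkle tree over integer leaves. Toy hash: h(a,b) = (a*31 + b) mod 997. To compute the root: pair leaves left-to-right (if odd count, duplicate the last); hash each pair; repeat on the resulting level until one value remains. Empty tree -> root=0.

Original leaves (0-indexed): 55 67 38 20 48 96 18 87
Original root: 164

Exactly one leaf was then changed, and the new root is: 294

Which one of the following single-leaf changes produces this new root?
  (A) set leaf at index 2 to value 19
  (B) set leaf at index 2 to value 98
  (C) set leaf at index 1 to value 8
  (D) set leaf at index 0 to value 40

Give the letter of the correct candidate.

Original leaves: [55, 67, 38, 20, 48, 96, 18, 87]
Target new root: 294
Try each candidate change and compute the resulting root:
Candidate A: set leaf[2] = 19 -> leaves = [55, 67, 19, 20, 48, 96, 18, 87]
  L0: [55, 67, 19, 20, 48, 96, 18, 87]
  L1: h(55,67)=(55*31+67)%997=775 h(19,20)=(19*31+20)%997=609 h(48,96)=(48*31+96)%997=587 h(18,87)=(18*31+87)%997=645 -> [775, 609, 587, 645]
  L2: h(775,609)=(775*31+609)%997=706 h(587,645)=(587*31+645)%997=896 -> [706, 896]
  L3: h(706,896)=(706*31+896)%997=848 -> [848]
  root = 848 != target 294
Candidate B: set leaf[2] = 98 -> leaves = [55, 67, 98, 20, 48, 96, 18, 87]
  L0: [55, 67, 98, 20, 48, 96, 18, 87]
  L1: h(55,67)=(55*31+67)%997=775 h(98,20)=(98*31+20)%997=67 h(48,96)=(48*31+96)%997=587 h(18,87)=(18*31+87)%997=645 -> [775, 67, 587, 645]
  L2: h(775,67)=(775*31+67)%997=164 h(587,645)=(587*31+645)%997=896 -> [164, 896]
  L3: h(164,896)=(164*31+896)%997=995 -> [995]
  root = 995 != target 294
Candidate C: set leaf[1] = 8 -> leaves = [55, 8, 38, 20, 48, 96, 18, 87]
  L0: [55, 8, 38, 20, 48, 96, 18, 87]
  L1: h(55,8)=(55*31+8)%997=716 h(38,20)=(38*31+20)%997=201 h(48,96)=(48*31+96)%997=587 h(18,87)=(18*31+87)%997=645 -> [716, 201, 587, 645]
  L2: h(716,201)=(716*31+201)%997=463 h(587,645)=(587*31+645)%997=896 -> [463, 896]
  L3: h(463,896)=(463*31+896)%997=294 -> [294]
  root = 294 == target 294  ** MATCH **
Candidate D: set leaf[0] = 40 -> leaves = [40, 67, 38, 20, 48, 96, 18, 87]
  L0: [40, 67, 38, 20, 48, 96, 18, 87]
  L1: h(40,67)=(40*31+67)%997=310 h(38,20)=(38*31+20)%997=201 h(48,96)=(48*31+96)%997=587 h(18,87)=(18*31+87)%997=645 -> [310, 201, 587, 645]
  L2: h(310,201)=(310*31+201)%997=838 h(587,645)=(587*31+645)%997=896 -> [838, 896]
  L3: h(838,896)=(838*31+896)%997=952 -> [952]
  root = 952 != target 294
Candidate C produces the target root.

Answer: C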